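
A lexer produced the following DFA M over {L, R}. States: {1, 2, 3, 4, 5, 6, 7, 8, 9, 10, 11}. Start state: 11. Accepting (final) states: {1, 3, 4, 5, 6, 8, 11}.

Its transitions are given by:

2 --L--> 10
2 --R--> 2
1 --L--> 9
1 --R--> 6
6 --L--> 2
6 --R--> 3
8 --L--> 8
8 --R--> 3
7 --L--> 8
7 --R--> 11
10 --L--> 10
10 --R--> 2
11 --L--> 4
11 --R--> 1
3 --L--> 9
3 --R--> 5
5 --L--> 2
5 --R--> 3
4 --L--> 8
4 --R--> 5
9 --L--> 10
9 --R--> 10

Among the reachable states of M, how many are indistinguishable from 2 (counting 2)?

First remove the unreachable states {7}; 10 states remain.
Initial partition by acceptance: {1,3,4,5,6,8,11} | {2,9,10}.
Refine {1,3,4,5,6,8,11} on symbol L: members go to different blocks, giving {1,3,5,6} and {4,8,11}.
No further refinement is possible. Final partition (3 blocks): {1,3,5,6} | {2,9,10} | {4,8,11}.
The equivalence class containing 2 is {2,9,10}, of size 3.

3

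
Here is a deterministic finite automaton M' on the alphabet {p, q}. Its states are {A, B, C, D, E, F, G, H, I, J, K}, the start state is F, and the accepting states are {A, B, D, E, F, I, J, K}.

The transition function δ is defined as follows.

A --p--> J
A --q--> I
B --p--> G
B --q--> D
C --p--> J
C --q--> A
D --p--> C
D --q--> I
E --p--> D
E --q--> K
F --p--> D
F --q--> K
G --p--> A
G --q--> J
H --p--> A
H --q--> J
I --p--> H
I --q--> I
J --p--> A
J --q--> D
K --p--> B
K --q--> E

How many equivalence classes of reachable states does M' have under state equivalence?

4

All states are reachable from the start state.
P0 = {A,B,D,E,F,I,J,K} | {C,G,H}.
On input p, block {A,B,D,E,F,I,J,K} splits into {A,E,F,J,K} and {B,D,I}.
Refine {A,E,F,J,K} on symbol p: members go to different blocks, giving {E,F,K} and {A,J}.
Stable partition: {E,F,K} | {C,G,H} | {B,D,I} | {A,J} — 4 equivalence classes.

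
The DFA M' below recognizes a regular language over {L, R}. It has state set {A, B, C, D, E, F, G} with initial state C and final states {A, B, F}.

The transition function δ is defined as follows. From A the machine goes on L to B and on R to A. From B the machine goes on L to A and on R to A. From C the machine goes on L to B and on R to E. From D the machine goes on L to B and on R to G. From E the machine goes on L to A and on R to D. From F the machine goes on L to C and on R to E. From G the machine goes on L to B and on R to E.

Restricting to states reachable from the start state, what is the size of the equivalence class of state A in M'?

States {F} cannot be reached from the start state, so discard them.
Start with accepting vs non-accepting: {A,B} | {C,D,E,G}.
Stable partition: {A,B} | {C,D,E,G} — 2 equivalence classes.
State A belongs to the block {A,B}, which has 2 states.

2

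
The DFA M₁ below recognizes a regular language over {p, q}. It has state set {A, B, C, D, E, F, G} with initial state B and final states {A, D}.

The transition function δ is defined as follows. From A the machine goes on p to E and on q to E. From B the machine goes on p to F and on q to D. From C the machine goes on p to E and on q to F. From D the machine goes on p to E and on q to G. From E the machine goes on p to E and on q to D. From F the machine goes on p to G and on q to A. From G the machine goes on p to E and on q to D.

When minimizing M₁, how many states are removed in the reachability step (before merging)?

No path from B leads to C; the other 6 states are all reachable.

1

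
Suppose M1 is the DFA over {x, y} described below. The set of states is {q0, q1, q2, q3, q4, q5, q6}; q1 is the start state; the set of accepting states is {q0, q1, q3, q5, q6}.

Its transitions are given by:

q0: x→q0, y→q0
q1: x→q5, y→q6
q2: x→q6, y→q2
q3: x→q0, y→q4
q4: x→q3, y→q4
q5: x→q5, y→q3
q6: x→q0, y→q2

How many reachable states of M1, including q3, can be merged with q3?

Start with accepting vs non-accepting: {q0,q1,q3,q5,q6} | {q2,q4}.
Split {q0,q1,q3,q5,q6} by δ(·,y) → {q0,q1,q5} and {q3,q6}.
Refine {q0,q1,q5} on symbol y: members go to different blocks, giving {q1,q5} and {q0}.
Stable partition: {q1,q5} | {q2,q4} | {q3,q6} | {q0} — 4 equivalence classes.
State q3 belongs to the block {q3,q6}, which has 2 states.

2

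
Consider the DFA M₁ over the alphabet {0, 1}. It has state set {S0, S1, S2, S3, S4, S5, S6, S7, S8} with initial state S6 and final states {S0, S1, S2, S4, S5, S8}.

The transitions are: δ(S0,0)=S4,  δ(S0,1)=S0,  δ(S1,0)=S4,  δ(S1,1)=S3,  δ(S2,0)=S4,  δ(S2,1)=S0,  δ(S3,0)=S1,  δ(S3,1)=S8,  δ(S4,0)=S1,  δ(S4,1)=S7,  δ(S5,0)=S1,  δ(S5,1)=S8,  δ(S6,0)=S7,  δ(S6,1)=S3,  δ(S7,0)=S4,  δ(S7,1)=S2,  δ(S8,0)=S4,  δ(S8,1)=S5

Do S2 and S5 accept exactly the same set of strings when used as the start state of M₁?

Yes

All states are reachable from the start state.
P0 = {S0,S1,S2,S4,S5,S8} | {S3,S6,S7}.
Split {S0,S1,S2,S4,S5,S8} by δ(·,1) → {S0,S2,S5,S8} and {S1,S4}.
On input 0, block {S3,S6,S7} splits into {S3,S7} and {S6}.
No further refinement is possible. Final partition (4 blocks): {S0,S2,S5,S8} | {S3,S7} | {S1,S4} | {S6}.
S2 and S5 lie in the same block of the stable partition, so they are equivalent — no string distinguishes them.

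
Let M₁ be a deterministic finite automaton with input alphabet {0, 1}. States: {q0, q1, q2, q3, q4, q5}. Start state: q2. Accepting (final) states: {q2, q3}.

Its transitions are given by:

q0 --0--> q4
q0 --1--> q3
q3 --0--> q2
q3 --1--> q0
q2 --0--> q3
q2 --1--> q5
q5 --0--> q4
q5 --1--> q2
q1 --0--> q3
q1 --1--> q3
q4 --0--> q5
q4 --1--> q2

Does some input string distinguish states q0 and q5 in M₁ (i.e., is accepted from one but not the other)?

No

Reachable states from the start: {q0,q2,q3,q4,q5}. Unreachable: {q1} — drop them.
P0 = {q2,q3} | {q0,q4,q5}.
Stable partition: {q2,q3} | {q0,q4,q5} — 2 equivalence classes.
q0 and q5 lie in the same block of the stable partition, so they are equivalent — no string distinguishes them.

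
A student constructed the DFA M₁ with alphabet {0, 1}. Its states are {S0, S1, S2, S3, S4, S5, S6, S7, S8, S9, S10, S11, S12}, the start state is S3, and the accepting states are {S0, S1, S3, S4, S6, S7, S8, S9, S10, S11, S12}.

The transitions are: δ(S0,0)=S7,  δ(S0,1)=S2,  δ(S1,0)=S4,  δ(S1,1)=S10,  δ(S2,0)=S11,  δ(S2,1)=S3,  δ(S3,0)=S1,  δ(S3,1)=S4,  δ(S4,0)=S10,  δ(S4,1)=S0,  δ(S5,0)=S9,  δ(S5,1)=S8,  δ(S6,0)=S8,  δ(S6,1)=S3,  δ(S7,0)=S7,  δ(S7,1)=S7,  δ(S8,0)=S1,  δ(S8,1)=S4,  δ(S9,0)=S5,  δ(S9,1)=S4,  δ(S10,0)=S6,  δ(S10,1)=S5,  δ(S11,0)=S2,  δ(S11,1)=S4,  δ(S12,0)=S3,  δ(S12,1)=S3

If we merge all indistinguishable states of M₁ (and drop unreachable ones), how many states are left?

Reachable states from the start: {S0,S1,S2,S3,S4,S5,S6,S7,S8,S9,S10,S11}. Unreachable: {S12} — drop them.
Initial partition by acceptance: {S0,S1,S3,S4,S6,S7,S8,S9,S10,S11} | {S2,S5}.
Split {S0,S1,S3,S4,S6,S7,S8,S9,S10,S11} by δ(·,0) → {S0,S1,S3,S4,S6,S7,S8,S10} and {S9,S11}.
Refine {S0,S1,S3,S4,S6,S7,S8,S10} on symbol 1: members go to different blocks, giving {S1,S3,S4,S6,S7,S8} and {S0,S10}.
On input 0, block {S1,S3,S4,S6,S7,S8} splits into {S1,S3,S6,S7,S8} and {S4}.
Refine {S1,S3,S6,S7,S8} on symbol 0: members go to different blocks, giving {S3,S6,S7,S8} and {S1}.
On input 0, block {S3,S6,S7,S8} splits into {S3,S8} and {S6,S7}.
Refine {S6,S7} on symbol 0: members go to different blocks, giving {S6} and {S7}.
Split {S0,S10} by δ(·,0) → {S0} and {S10}.
No further refinement is possible. Final partition (9 blocks): {S3,S8} | {S2,S5} | {S9,S11} | {S0} | {S4} | {S1} | {S6} | {S7} | {S10}.

9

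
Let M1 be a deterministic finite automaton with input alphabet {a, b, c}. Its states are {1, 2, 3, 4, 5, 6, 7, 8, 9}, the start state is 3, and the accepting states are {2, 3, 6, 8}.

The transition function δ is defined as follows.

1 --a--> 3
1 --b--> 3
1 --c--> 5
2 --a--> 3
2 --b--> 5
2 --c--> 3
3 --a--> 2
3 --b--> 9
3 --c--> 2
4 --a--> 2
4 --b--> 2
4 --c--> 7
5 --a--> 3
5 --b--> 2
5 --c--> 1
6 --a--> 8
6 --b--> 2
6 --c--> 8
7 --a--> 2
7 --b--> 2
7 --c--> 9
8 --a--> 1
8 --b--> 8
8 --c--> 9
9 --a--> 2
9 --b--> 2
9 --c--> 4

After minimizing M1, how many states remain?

2

Reachable states from the start: {1,2,3,4,5,7,9}. Unreachable: {6,8} — drop them.
P0 = {2,3} | {1,4,5,7,9}.
No further refinement is possible. Final partition (2 blocks): {2,3} | {1,4,5,7,9}.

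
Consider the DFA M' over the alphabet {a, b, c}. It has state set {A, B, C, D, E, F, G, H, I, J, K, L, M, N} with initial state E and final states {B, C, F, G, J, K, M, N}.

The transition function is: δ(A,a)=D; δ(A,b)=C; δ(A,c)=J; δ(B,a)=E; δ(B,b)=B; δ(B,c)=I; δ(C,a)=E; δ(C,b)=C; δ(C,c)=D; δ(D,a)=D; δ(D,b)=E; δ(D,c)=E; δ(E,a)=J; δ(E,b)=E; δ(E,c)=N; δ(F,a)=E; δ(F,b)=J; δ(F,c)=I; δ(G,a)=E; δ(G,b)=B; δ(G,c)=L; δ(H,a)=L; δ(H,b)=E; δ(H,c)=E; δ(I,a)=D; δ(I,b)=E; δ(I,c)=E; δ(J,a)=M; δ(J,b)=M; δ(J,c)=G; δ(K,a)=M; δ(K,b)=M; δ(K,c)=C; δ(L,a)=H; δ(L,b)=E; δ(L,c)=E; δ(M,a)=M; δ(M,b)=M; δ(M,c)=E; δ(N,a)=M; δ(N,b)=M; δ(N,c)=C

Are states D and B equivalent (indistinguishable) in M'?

No

States {A,F,K} cannot be reached from the start state, so discard them.
P0 = {B,C,G,J,M,N} | {D,E,H,I,L}.
Refine {B,C,G,J,M,N} on symbol a: members go to different blocks, giving {B,C,G} and {J,M,N}.
Refine {D,E,H,I,L} on symbol a: members go to different blocks, giving {D,H,I,L} and {E}.
On input c, block {J,M,N} splits into {J,N} and {M}.
No further refinement is possible. Final partition (5 blocks): {B,C,G} | {D,H,I,L} | {J,N} | {E} | {M}.
D and B end up in different blocks, so they are distinguishable. For instance, the string 'ε' is accepted from only B.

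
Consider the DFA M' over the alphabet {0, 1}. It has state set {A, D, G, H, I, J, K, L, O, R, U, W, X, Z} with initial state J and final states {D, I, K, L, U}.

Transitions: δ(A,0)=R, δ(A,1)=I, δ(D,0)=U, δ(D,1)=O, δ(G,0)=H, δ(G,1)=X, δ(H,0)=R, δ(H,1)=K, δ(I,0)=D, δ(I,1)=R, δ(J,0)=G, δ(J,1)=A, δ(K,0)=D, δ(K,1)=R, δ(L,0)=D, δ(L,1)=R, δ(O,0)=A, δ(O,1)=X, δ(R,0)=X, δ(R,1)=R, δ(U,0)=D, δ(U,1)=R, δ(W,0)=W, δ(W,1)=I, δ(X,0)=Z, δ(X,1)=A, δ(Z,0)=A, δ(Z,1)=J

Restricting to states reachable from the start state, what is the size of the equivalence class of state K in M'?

3

First remove the unreachable states {L,W}; 12 states remain.
Start with accepting vs non-accepting: {D,I,K,U} | {A,G,H,J,O,R,X,Z}.
On input 1, block {A,G,H,J,O,R,X,Z} splits into {G,J,O,R,X,Z} and {A,H}.
Refine {G,J,O,R,X,Z} on symbol 0: members go to different blocks, giving {G,O,Z} and {J,R,X}.
Split {D,I,K,U} by δ(·,1) → {I,K,U} and {D}.
Refine {J,R,X} on symbol 0: members go to different blocks, giving {J,X} and {R}.
No further refinement is possible. Final partition (6 blocks): {I,K,U} | {G,O,Z} | {A,H} | {J,X} | {D} | {R}.
The equivalence class containing K is {I,K,U}, of size 3.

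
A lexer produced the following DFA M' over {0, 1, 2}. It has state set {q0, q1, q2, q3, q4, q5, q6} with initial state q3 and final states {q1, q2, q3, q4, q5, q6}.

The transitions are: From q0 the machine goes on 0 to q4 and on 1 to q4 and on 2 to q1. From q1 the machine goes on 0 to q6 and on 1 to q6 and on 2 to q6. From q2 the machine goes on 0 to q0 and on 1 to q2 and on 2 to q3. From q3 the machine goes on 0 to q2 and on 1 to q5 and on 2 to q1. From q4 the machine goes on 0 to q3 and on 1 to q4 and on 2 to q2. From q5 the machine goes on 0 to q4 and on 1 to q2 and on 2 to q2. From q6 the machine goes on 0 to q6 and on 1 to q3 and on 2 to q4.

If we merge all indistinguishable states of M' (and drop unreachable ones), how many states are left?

Initial partition by acceptance: {q1,q2,q3,q4,q5,q6} | {q0}.
Refine {q1,q2,q3,q4,q5,q6} on symbol 0: members go to different blocks, giving {q1,q3,q4,q5,q6} and {q2}.
Split {q1,q3,q4,q5,q6} by δ(·,0) → {q1,q4,q5,q6} and {q3}.
Refine {q1,q4,q5,q6} on symbol 0: members go to different blocks, giving {q1,q5,q6} and {q4}.
On input 0, block {q1,q5,q6} splits into {q1,q6} and {q5}.
On input 1, block {q1,q6} splits into {q1} and {q6}.
No further refinement is possible. Final partition (7 blocks): {q1} | {q0} | {q2} | {q3} | {q4} | {q5} | {q6}.

7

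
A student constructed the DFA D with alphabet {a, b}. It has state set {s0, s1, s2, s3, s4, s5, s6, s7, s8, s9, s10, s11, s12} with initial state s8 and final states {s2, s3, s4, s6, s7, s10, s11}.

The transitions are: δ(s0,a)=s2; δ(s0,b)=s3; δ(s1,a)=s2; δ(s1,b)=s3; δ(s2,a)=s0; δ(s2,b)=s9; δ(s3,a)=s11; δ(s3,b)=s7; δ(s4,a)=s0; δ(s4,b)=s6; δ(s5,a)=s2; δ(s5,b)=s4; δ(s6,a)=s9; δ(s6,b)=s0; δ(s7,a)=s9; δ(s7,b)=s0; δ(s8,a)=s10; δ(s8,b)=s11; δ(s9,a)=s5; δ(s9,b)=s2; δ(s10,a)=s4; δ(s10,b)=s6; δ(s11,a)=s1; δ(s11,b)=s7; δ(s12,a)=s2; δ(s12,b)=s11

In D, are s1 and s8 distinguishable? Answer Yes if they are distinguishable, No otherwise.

Reachable states from the start: {s0,s1,s2,s3,s4,s5,s6,s7,s8,s9,s10,s11}. Unreachable: {s12} — drop them.
P0 = {s2,s3,s4,s6,s7,s10,s11} | {s0,s1,s5,s8,s9}.
On input a, block {s2,s3,s4,s6,s7,s10,s11} splits into {s2,s4,s6,s7,s11} and {s3,s10}.
Refine {s2,s4,s6,s7,s11} on symbol b: members go to different blocks, giving {s2,s6,s7} and {s4,s11}.
Refine {s0,s1,s5,s8,s9} on symbol a: members go to different blocks, giving {s0,s1,s5} and {s8} and {s9}.
Refine {s2,s6,s7} on symbol a: members go to different blocks, giving {s6,s7} and {s2}.
Split {s0,s1,s5} by δ(·,b) → {s0,s1} and {s5}.
No further refinement is possible. Final partition (8 blocks): {s6,s7} | {s0,s1} | {s3,s10} | {s4,s11} | {s8} | {s9} | {s2} | {s5}.
s1 and s8 end up in different blocks, so they are distinguishable. For instance, the string 'aa' is accepted from only s8.

Yes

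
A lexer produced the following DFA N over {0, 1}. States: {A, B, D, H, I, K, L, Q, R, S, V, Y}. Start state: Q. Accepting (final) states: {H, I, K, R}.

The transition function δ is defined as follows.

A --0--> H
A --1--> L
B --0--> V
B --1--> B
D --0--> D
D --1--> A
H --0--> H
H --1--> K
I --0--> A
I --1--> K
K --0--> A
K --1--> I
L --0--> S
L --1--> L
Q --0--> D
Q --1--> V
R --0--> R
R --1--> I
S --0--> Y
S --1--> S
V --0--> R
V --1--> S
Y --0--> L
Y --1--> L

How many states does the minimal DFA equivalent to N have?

5

States {B} cannot be reached from the start state, so discard them.
P0 = {H,I,K,R} | {A,D,L,Q,S,V,Y}.
On input 0, block {H,I,K,R} splits into {I,K} and {H,R}.
Split {A,D,L,Q,S,V,Y} by δ(·,0) → {D,L,Q,S,Y} and {A,V}.
On input 1, block {D,L,Q,S,Y} splits into {L,S,Y} and {D,Q}.
The partition is now stable with 5 blocks: {I,K} | {L,S,Y} | {H,R} | {A,V} | {D,Q}.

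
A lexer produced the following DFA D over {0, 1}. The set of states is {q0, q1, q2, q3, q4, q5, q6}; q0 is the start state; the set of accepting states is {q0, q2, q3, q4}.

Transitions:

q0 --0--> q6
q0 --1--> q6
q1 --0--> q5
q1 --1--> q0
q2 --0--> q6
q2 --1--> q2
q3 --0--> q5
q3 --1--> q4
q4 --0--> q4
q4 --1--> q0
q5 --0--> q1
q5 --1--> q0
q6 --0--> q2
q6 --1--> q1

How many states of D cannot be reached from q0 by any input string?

No path from q0 leads to q3, q4; the other 5 states are all reachable.

2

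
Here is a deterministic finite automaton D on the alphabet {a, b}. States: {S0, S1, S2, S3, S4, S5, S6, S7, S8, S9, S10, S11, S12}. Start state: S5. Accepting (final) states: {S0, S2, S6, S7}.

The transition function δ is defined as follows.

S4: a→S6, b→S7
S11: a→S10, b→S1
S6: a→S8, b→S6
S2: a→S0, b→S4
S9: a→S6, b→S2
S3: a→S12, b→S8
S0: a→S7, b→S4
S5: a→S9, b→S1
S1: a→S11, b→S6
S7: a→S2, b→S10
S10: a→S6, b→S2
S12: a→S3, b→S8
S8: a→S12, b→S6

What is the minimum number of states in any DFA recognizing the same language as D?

P0 = {S0,S2,S6,S7} | {S1,S3,S4,S5,S8,S9,S10,S11,S12}.
On input a, block {S0,S2,S6,S7} splits into {S0,S2,S7} and {S6}.
Refine {S1,S3,S4,S5,S8,S9,S10,S11,S12} on symbol a: members go to different blocks, giving {S1,S3,S5,S8,S11,S12} and {S4,S9,S10}.
Refine {S1,S3,S5,S8,S11,S12} on symbol a: members go to different blocks, giving {S1,S3,S8,S12} and {S5,S11}.
Split {S1,S3,S8,S12} by δ(·,a) → {S3,S8,S12} and {S1}.
Refine {S3,S8,S12} on symbol b: members go to different blocks, giving {S3,S12} and {S8}.
The partition is now stable with 7 blocks: {S0,S2,S7} | {S3,S12} | {S6} | {S4,S9,S10} | {S5,S11} | {S1} | {S8}.

7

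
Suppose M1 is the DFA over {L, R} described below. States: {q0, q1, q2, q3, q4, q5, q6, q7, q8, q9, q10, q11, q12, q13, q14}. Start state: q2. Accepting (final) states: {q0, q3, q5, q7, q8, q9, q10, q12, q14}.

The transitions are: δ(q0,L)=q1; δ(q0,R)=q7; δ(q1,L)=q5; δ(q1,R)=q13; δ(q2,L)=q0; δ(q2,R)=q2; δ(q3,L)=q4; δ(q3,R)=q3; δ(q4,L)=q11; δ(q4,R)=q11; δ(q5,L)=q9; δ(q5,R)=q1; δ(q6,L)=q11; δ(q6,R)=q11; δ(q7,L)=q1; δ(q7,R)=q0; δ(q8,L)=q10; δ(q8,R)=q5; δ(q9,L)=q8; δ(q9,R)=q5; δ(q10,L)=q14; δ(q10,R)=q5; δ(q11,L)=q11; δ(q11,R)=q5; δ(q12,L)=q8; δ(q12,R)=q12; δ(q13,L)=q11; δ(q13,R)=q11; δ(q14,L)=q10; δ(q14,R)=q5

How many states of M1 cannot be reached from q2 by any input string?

Starting at q2 and following transitions, the reachable set is {q0, q1, q2, q5, q7, q8, q9, q10, q11, q13, q14}. That leaves q3, q4, q6, q12 unreachable — 4 in total.

4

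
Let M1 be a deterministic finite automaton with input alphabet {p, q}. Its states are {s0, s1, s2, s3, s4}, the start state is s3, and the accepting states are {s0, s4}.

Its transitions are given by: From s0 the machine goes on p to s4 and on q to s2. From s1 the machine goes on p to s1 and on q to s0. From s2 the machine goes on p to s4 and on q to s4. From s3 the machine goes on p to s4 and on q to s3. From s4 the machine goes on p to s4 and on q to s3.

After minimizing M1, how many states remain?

Reachable states from the start: {s3,s4}. Unreachable: {s0,s1,s2} — drop them.
Start with accepting vs non-accepting: {s4} | {s3}.
No further refinement is possible. Final partition (2 blocks): {s4} | {s3}.

2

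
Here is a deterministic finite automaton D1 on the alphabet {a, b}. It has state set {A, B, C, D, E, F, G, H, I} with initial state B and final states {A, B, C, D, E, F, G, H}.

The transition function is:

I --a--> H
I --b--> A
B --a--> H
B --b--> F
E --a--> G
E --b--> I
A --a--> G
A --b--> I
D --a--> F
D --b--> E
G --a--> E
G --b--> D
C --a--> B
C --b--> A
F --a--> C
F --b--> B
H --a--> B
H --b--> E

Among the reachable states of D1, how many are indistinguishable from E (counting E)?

2

P0 = {A,B,C,D,E,F,G,H} | {I}.
On input b, block {A,B,C,D,E,F,G,H} splits into {B,C,D,F,G,H} and {A,E}.
Refine {B,C,D,F,G,H} on symbol a: members go to different blocks, giving {B,C,D,F,H} and {G}.
Refine {B,C,D,F,H} on symbol b: members go to different blocks, giving {C,D,H} and {B,F}.
No further refinement is possible. Final partition (5 blocks): {C,D,H} | {I} | {A,E} | {G} | {B,F}.
State E belongs to the block {A,E}, which has 2 states.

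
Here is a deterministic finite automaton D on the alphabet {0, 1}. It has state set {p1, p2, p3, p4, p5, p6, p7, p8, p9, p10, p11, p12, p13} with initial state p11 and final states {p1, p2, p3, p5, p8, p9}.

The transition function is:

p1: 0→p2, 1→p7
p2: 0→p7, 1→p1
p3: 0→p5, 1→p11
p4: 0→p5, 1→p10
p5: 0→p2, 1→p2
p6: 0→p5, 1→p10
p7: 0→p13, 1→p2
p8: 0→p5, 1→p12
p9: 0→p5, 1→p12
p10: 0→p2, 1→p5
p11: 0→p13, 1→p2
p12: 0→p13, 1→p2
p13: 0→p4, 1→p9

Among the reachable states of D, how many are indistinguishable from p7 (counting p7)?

Reachable states from the start: {p1,p2,p4,p5,p7,p9,p10,p11,p12,p13}. Unreachable: {p3,p6,p8} — drop them.
P0 = {p1,p2,p5,p9} | {p4,p7,p10,p11,p12,p13}.
Refine {p1,p2,p5,p9} on symbol 0: members go to different blocks, giving {p1,p5,p9} and {p2}.
Split {p1,p5,p9} by δ(·,0) → {p1,p5} and {p9}.
On input 1, block {p1,p5} splits into {p1} and {p5}.
Split {p4,p7,p10,p11,p12,p13} by δ(·,0) → {p7,p11,p12,p13} and {p4} and {p10}.
Refine {p7,p11,p12,p13} on symbol 0: members go to different blocks, giving {p7,p11,p12} and {p13}.
The partition is now stable with 8 blocks: {p1} | {p7,p11,p12} | {p2} | {p9} | {p5} | {p4} | {p10} | {p13}.
The equivalence class containing p7 is {p7,p11,p12}, of size 3.

3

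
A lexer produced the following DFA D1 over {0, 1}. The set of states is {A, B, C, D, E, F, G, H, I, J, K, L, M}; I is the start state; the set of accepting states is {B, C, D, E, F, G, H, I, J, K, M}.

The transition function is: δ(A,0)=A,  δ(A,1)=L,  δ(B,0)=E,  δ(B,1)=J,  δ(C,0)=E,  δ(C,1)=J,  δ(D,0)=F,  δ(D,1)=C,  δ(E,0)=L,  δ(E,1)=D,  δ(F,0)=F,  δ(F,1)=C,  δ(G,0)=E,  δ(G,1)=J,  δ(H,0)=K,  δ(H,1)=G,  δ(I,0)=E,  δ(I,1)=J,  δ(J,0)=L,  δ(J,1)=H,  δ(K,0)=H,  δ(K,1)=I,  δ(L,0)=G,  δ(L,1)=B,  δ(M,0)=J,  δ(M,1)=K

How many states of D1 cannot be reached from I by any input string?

Starting at I and following transitions, the reachable set is {B, C, D, E, F, G, H, I, J, K, L}. That leaves A, M unreachable — 2 in total.

2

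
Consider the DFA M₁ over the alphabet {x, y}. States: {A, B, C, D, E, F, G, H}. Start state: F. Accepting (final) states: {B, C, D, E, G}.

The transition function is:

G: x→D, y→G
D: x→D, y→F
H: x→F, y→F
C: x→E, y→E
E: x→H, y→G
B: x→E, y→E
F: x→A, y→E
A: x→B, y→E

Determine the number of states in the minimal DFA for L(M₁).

States {C} cannot be reached from the start state, so discard them.
Initial partition by acceptance: {B,D,E,G} | {A,F,H}.
On input x, block {B,D,E,G} splits into {B,D,G} and {E}.
Refine {B,D,G} on symbol x: members go to different blocks, giving {D,G} and {B}.
Split {D,G} by δ(·,y) → {D} and {G}.
On input x, block {A,F,H} splits into {F,H} and {A}.
Refine {F,H} on symbol x: members go to different blocks, giving {F} and {H}.
No further refinement is possible. Final partition (7 blocks): {D} | {F} | {E} | {B} | {G} | {A} | {H}.

7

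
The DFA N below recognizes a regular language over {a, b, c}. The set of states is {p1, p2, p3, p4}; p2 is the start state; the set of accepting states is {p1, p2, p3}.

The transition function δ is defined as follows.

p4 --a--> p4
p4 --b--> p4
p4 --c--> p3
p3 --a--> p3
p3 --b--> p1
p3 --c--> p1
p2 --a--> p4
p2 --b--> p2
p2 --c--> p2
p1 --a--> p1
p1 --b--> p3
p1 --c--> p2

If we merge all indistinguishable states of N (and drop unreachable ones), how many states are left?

All states are reachable from the start state.
P0 = {p1,p2,p3} | {p4}.
Split {p1,p2,p3} by δ(·,a) → {p1,p3} and {p2}.
Refine {p1,p3} on symbol c: members go to different blocks, giving {p1} and {p3}.
Stable partition: {p1} | {p4} | {p2} | {p3} — 4 equivalence classes.

4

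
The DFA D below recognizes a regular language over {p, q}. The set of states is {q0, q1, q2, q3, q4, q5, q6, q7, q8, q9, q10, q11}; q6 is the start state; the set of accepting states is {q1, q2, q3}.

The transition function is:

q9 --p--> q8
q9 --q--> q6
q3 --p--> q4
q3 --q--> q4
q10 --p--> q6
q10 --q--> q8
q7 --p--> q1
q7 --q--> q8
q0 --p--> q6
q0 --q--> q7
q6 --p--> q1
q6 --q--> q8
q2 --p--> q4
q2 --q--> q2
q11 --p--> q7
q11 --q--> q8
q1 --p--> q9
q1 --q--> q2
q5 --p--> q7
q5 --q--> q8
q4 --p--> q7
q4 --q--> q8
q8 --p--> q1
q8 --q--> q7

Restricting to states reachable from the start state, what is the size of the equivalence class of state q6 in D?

Reachable states from the start: {q1,q2,q4,q6,q7,q8,q9}. Unreachable: {q0,q3,q5,q10,q11} — drop them.
Start with accepting vs non-accepting: {q1,q2} | {q4,q6,q7,q8,q9}.
On input p, block {q4,q6,q7,q8,q9} splits into {q6,q7,q8} and {q4,q9}.
The partition is now stable with 3 blocks: {q1,q2} | {q6,q7,q8} | {q4,q9}.
The equivalence class containing q6 is {q6,q7,q8}, of size 3.

3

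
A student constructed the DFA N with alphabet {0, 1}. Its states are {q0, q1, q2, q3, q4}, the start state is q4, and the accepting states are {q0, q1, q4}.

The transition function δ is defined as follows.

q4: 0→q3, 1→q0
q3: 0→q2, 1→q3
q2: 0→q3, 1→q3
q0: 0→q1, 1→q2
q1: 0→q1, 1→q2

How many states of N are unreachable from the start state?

Every one of the 5 states is reachable from q4.

0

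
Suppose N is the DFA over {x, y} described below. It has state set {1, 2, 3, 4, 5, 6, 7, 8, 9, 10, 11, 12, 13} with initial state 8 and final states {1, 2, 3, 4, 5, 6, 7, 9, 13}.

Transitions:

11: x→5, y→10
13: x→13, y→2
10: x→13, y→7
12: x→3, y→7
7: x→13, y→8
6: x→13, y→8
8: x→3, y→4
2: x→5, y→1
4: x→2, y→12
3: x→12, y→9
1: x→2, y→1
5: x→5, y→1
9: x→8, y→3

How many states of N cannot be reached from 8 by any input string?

No path from 8 leads to 6, 10, 11; the other 10 states are all reachable.

3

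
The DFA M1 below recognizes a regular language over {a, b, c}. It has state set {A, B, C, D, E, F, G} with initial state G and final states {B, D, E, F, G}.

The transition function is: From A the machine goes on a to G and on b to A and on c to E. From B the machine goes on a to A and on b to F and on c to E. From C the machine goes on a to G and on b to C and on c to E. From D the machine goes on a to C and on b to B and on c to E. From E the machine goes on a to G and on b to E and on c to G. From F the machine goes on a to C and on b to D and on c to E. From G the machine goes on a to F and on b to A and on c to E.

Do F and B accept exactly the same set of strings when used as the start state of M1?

Every state is reachable, so we keep all 7.
Initial partition by acceptance: {B,D,E,F,G} | {A,C}.
Split {B,D,E,F,G} by δ(·,a) → {B,D,F} and {E,G}.
Split {E,G} by δ(·,a) → {E} and {G}.
The partition is now stable with 4 blocks: {B,D,F} | {A,C} | {E} | {G}.
F and B lie in the same block of the stable partition, so they are equivalent — no string distinguishes them.

Yes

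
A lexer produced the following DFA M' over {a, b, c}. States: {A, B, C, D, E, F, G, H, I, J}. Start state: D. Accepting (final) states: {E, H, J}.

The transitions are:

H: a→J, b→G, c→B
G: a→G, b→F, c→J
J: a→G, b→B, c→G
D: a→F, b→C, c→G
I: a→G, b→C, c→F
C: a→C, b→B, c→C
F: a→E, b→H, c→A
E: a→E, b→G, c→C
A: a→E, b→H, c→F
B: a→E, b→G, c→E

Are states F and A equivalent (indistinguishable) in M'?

First remove the unreachable states {I}; 9 states remain.
P0 = {E,H,J} | {A,B,C,D,F,G}.
On input a, block {E,H,J} splits into {E,H} and {J}.
Refine {E,H} on symbol a: members go to different blocks, giving {E} and {H}.
On input a, block {A,B,C,D,F,G} splits into {A,B,F} and {C,D,G}.
Refine {A,B,F} on symbol b: members go to different blocks, giving {A,F} and {B}.
Refine {C,D,G} on symbol a: members go to different blocks, giving {C,G} and {D}.
On input b, block {C,G} splits into {C} and {G}.
The partition is now stable with 8 blocks: {E} | {A,F} | {J} | {H} | {C} | {B} | {D} | {G}.
F and A lie in the same block of the stable partition, so they are equivalent — no string distinguishes them.

Yes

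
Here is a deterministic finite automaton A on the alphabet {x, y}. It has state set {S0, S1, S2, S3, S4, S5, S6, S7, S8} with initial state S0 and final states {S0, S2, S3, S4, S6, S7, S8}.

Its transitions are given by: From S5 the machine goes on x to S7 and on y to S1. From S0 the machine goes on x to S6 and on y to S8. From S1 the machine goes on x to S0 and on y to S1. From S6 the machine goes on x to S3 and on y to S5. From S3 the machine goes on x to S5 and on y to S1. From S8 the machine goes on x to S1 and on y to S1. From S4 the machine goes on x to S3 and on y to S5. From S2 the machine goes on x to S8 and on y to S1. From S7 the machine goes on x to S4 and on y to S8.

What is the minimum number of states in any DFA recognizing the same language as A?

Reachable states from the start: {S0,S1,S3,S4,S5,S6,S7,S8}. Unreachable: {S2} — drop them.
Start with accepting vs non-accepting: {S0,S3,S4,S6,S7,S8} | {S1,S5}.
On input x, block {S0,S3,S4,S6,S7,S8} splits into {S0,S4,S6,S7} and {S3,S8}.
Split {S0,S4,S6,S7} by δ(·,x) → {S0,S7} and {S4,S6}.
Stable partition: {S0,S7} | {S1,S5} | {S3,S8} | {S4,S6} — 4 equivalence classes.

4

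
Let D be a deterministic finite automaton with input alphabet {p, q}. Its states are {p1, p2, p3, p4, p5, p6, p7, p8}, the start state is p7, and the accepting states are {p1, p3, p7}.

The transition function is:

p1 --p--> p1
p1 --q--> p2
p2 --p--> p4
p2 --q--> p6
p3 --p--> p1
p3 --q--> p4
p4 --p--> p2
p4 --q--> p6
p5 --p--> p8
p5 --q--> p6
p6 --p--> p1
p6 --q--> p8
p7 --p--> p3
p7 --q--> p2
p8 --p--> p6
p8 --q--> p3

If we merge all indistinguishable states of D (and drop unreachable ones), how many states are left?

Reachable states from the start: {p1,p2,p3,p4,p6,p7,p8}. Unreachable: {p5} — drop them.
P0 = {p1,p3,p7} | {p2,p4,p6,p8}.
Split {p2,p4,p6,p8} by δ(·,p) → {p2,p4,p8} and {p6}.
Refine {p2,p4,p8} on symbol p: members go to different blocks, giving {p2,p4} and {p8}.
No further refinement is possible. Final partition (4 blocks): {p1,p3,p7} | {p2,p4} | {p6} | {p8}.

4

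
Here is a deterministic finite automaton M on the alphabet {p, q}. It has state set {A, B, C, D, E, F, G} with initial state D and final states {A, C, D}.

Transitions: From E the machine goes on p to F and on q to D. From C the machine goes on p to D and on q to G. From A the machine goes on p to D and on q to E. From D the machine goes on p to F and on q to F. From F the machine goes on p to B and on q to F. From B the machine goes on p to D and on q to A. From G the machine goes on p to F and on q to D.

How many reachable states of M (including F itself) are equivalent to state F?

Reachable states from the start: {A,B,D,E,F}. Unreachable: {C,G} — drop them.
Start with accepting vs non-accepting: {A,D} | {B,E,F}.
Refine {A,D} on symbol p: members go to different blocks, giving {A} and {D}.
Split {B,E,F} by δ(·,p) → {E,F} and {B}.
On input p, block {E,F} splits into {E} and {F}.
The partition is now stable with 5 blocks: {A} | {E} | {D} | {B} | {F}.
The equivalence class containing F is {F}, of size 1.

1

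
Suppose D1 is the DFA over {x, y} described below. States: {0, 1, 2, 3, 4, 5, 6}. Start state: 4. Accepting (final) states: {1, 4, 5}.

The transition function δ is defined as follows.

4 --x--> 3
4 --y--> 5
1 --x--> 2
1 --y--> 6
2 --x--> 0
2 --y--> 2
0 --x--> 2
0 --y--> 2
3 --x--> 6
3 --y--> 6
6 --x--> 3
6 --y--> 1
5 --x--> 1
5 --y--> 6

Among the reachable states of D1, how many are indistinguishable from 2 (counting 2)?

2

Every state is reachable, so we keep all 7.
P0 = {1,4,5} | {0,2,3,6}.
Split {1,4,5} by δ(·,x) → {1,4} and {5}.
Refine {1,4} on symbol y: members go to different blocks, giving {1} and {4}.
Refine {0,2,3,6} on symbol y: members go to different blocks, giving {0,2,3} and {6}.
On input x, block {0,2,3} splits into {0,2} and {3}.
The partition is now stable with 6 blocks: {1} | {0,2} | {5} | {4} | {6} | {3}.
State 2 belongs to the block {0,2}, which has 2 states.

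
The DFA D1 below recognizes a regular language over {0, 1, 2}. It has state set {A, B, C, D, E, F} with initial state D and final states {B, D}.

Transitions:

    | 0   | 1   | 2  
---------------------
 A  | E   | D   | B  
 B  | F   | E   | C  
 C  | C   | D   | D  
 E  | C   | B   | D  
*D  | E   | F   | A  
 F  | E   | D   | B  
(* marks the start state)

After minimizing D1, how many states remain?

Every state is reachable, so we keep all 6.
Initial partition by acceptance: {B,D} | {A,C,E,F}.
Stable partition: {B,D} | {A,C,E,F} — 2 equivalence classes.

2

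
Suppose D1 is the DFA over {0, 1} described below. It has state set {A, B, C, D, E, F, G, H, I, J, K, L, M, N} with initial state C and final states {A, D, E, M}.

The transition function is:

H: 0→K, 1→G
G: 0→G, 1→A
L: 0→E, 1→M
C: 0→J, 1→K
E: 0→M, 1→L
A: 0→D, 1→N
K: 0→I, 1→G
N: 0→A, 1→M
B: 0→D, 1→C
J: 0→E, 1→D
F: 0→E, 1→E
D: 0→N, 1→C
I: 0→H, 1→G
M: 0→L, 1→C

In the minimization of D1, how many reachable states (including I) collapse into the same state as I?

3

States {B,F} cannot be reached from the start state, so discard them.
P0 = {A,D,E,M} | {C,G,H,I,J,K,L,N}.
On input 0, block {A,D,E,M} splits into {A,E} and {D,M}.
Split {C,G,H,I,J,K,L,N} by δ(·,0) → {C,G,H,I,K} and {J,L,N}.
Refine {C,G,H,I,K} on symbol 0: members go to different blocks, giving {G,H,I,K} and {C}.
Split {G,H,I,K} by δ(·,1) → {H,I,K} and {G}.
The partition is now stable with 6 blocks: {A,E} | {H,I,K} | {D,M} | {J,L,N} | {C} | {G}.
The equivalence class containing I is {H,I,K}, of size 3.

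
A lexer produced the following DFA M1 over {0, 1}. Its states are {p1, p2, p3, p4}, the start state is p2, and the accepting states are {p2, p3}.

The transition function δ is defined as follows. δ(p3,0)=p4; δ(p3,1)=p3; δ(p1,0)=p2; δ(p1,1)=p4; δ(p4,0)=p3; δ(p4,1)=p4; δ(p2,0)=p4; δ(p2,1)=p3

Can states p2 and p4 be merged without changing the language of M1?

States {p1} cannot be reached from the start state, so discard them.
Initial partition by acceptance: {p2,p3} | {p4}.
No further refinement is possible. Final partition (2 blocks): {p2,p3} | {p4}.
p2 and p4 end up in different blocks, so they are distinguishable. For instance, the string 'ε' is accepted from only p2.

No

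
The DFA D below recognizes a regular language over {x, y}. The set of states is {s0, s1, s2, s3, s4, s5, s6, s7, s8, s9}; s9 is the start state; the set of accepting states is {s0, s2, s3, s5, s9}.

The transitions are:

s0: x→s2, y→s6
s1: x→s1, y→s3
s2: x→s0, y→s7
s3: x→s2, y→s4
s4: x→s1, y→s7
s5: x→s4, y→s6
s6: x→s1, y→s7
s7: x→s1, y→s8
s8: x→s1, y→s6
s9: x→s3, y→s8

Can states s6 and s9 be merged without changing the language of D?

No

States {s5} cannot be reached from the start state, so discard them.
Initial partition by acceptance: {s0,s2,s3,s9} | {s1,s4,s6,s7,s8}.
Refine {s1,s4,s6,s7,s8} on symbol y: members go to different blocks, giving {s4,s6,s7,s8} and {s1}.
The partition is now stable with 3 blocks: {s0,s2,s3,s9} | {s4,s6,s7,s8} | {s1}.
s6 and s9 end up in different blocks, so they are distinguishable. For instance, the string 'ε' is accepted from only s9.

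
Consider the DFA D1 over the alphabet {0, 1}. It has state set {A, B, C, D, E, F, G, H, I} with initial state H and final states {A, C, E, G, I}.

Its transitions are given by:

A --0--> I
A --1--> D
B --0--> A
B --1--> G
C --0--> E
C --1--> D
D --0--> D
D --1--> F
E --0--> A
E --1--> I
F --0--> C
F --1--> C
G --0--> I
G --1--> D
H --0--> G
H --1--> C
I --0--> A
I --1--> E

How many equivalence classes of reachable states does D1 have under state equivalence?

Reachable states from the start: {A,C,D,E,F,G,H,I}. Unreachable: {B} — drop them.
Start with accepting vs non-accepting: {A,C,E,G,I} | {D,F,H}.
Refine {A,C,E,G,I} on symbol 1: members go to different blocks, giving {A,C,G} and {E,I}.
Refine {D,F,H} on symbol 0: members go to different blocks, giving {F,H} and {D}.
No further refinement is possible. Final partition (4 blocks): {A,C,G} | {F,H} | {E,I} | {D}.

4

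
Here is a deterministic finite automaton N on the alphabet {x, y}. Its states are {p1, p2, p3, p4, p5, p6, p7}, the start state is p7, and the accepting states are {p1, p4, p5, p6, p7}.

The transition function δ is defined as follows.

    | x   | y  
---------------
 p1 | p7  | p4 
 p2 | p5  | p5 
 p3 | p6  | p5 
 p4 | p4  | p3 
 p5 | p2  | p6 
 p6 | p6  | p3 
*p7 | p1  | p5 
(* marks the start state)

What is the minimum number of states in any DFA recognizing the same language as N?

6

All states are reachable from the start state.
Initial partition by acceptance: {p1,p4,p5,p6,p7} | {p2,p3}.
Refine {p1,p4,p5,p6,p7} on symbol x: members go to different blocks, giving {p1,p4,p6,p7} and {p5}.
Refine {p1,p4,p6,p7} on symbol y: members go to different blocks, giving {p4,p6} and {p1} and {p7}.
Refine {p2,p3} on symbol x: members go to different blocks, giving {p2} and {p3}.
The partition is now stable with 6 blocks: {p4,p6} | {p2} | {p5} | {p1} | {p7} | {p3}.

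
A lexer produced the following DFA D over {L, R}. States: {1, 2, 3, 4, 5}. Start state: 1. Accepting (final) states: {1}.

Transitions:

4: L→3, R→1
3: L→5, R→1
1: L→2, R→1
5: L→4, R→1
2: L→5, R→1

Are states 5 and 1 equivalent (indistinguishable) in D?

Start with accepting vs non-accepting: {1} | {2,3,4,5}.
Stable partition: {1} | {2,3,4,5} — 2 equivalence classes.
5 and 1 end up in different blocks, so they are distinguishable. For instance, the string 'ε' is accepted from only 1.

No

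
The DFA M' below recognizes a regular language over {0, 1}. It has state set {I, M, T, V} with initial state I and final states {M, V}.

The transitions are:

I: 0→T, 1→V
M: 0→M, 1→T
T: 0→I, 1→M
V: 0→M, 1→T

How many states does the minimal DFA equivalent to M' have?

Every state is reachable, so we keep all 4.
Start with accepting vs non-accepting: {M,V} | {I,T}.
Stable partition: {M,V} | {I,T} — 2 equivalence classes.

2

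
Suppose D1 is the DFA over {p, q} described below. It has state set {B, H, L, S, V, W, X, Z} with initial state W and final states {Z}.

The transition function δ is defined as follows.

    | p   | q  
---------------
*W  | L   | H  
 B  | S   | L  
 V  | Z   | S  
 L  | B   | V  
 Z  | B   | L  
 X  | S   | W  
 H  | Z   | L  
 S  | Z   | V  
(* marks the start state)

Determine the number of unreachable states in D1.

1

BFS from W reaches {B, H, L, S, V, W, Z}; the 1 state(s) X are never visited.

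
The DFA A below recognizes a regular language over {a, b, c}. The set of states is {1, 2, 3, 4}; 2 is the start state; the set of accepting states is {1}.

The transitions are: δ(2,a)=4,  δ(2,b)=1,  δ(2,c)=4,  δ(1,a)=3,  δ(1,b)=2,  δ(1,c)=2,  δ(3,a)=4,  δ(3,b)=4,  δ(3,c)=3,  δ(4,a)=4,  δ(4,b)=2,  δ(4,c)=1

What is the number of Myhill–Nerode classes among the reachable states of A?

4

Initial partition by acceptance: {1} | {2,3,4}.
On input b, block {2,3,4} splits into {3,4} and {2}.
On input b, block {3,4} splits into {3} and {4}.
The partition is now stable with 4 blocks: {1} | {3} | {2} | {4}.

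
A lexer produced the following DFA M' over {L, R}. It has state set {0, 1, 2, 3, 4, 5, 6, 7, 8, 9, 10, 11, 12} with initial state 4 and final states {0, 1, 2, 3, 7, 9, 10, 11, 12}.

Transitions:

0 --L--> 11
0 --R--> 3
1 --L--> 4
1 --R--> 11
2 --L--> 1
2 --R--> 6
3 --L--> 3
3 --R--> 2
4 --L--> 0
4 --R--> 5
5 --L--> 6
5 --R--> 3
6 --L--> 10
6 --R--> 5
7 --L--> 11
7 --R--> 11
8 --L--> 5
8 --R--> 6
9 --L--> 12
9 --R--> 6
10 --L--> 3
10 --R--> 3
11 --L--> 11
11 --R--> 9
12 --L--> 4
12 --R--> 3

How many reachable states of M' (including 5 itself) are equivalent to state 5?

1

First remove the unreachable states {7,8}; 11 states remain.
Start with accepting vs non-accepting: {0,1,2,3,9,10,11,12} | {4,5,6}.
Refine {0,1,2,3,9,10,11,12} on symbol L: members go to different blocks, giving {0,2,3,9,10,11} and {1,12}.
Split {0,2,3,9,10,11} by δ(·,L) → {0,3,10,11} and {2,9}.
Refine {0,3,10,11} on symbol R: members go to different blocks, giving {0,10} and {3,11}.
On input L, block {4,5,6} splits into {4,6} and {5}.
No further refinement is possible. Final partition (6 blocks): {0,10} | {4,6} | {1,12} | {2,9} | {3,11} | {5}.
The equivalence class containing 5 is {5}, of size 1.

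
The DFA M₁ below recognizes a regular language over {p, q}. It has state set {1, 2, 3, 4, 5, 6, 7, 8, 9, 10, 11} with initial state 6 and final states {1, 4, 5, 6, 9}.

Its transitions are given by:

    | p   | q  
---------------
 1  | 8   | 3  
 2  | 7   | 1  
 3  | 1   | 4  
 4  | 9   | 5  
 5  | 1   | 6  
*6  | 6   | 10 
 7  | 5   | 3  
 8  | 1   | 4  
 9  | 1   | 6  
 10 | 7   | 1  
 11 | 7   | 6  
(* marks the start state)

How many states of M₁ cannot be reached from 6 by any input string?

No path from 6 leads to 2, 11; the other 9 states are all reachable.

2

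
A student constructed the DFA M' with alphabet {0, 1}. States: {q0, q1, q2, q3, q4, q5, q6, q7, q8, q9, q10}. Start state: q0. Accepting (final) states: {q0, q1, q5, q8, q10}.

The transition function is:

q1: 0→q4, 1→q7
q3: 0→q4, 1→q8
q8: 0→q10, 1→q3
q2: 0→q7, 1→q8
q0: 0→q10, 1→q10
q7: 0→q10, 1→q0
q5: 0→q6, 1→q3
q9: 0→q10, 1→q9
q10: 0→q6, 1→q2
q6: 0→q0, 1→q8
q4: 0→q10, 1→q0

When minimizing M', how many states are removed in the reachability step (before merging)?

3

BFS from q0 reaches {q0, q2, q3, q4, q6, q7, q8, q10}; the 3 state(s) q1, q5, q9 are never visited.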